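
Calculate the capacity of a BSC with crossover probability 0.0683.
0.6405 bits

For a binary symmetric channel (BSC) with error probability p:
Capacity C = 1 - H(p) bits per symbol

where H(p) = -p log₂(p) - (1-p) log₂(1-p) is the binary entropy function.

H(0.0683) = 0.3595 bits
C = 1 - 0.3595 = 0.6405 bits per symbol

This means we can reliably transmit up to 0.6405 bits of information per channel use.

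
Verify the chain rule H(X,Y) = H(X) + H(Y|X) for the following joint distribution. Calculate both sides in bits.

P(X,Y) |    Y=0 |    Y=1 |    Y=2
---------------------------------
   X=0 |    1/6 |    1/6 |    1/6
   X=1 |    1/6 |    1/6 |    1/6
H(X,Y) = 2.5850, H(X) = 1.0000, H(Y|X) = 1.5850 (all in bits)

Chain rule: H(X,Y) = H(X) + H(Y|X)

Left side — joint entropy directly:
H(X,Y) = -Σ p(x,y) log p(x,y) = 2.5850 bits

Right side — compute H(Y|X) from the conditional distributions:
P(X) = (1/2, 1/2), so H(X) = 1.0000 bits
H(Y|X) = Σ_x P(X=x) · H(Y|X=x):
  P(Y|X=0) = (1/3, 1/3, 1/3), H(Y|X=0) = 1.5850, weight P(X=0) = 1/2
  P(Y|X=1) = (1/3, 1/3, 1/3), H(Y|X=1) = 1.5850, weight P(X=1) = 1/2
H(Y|X) = 1.5850 bits

H(X) + H(Y|X) = 1.0000 + 1.5850 = 2.5850 bits

Both sides equal 2.5850 bits. ✓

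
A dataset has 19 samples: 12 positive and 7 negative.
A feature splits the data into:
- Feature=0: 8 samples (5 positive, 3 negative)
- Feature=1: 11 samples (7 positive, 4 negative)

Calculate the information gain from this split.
0.0001 bits

Information Gain = H(Y) - H(Y|Feature)

Before split:
P(positive) = 12/19 = 0.6316
H(Y) = 0.9495 bits

After split:
Feature=0: H = 0.9544 bits (weight = 8/19)
Feature=1: H = 0.9457 bits (weight = 11/19)
H(Y|Feature) = (8/19)×0.9544 + (11/19)×0.9457 = 0.9494 bits

Information Gain = 0.9495 - 0.9494 = 0.0001 bits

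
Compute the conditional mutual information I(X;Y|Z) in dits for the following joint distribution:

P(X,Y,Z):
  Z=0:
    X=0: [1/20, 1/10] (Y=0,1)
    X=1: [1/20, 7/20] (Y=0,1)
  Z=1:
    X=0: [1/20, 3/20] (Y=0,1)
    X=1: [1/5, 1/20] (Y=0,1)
0.0374 dits

Conditional mutual information: I(X;Y|Z) = H(X|Z) + H(Y|Z) - H(X,Y|Z)

H(Z) = 0.2989
H(X,Z) = 0.5731 → H(X|Z) = 0.2742
H(Y,Z) = 0.5464 → H(Y|Z) = 0.2475
H(X,Y,Z) = 0.7832 → H(X,Y|Z) = 0.4843

I(X;Y|Z) = 0.2742 + 0.2475 - 0.4843 = 0.0374 dits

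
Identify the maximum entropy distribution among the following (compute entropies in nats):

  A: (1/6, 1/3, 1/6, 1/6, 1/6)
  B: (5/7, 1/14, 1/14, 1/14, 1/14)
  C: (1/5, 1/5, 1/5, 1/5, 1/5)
C

For a discrete distribution over n outcomes, entropy is maximized by the uniform distribution.

Computing entropies:
H(A) = 1.5607 nats
H(B) = 0.9944 nats
H(C) = 1.6094 nats

The uniform distribution (where all probabilities equal 1/5) achieves the maximum entropy of log_e(5) = 1.6094 nats.

Distribution C has the highest entropy.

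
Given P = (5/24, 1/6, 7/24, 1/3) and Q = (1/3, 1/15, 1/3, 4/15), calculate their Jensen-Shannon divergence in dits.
0.0091 dits

Jensen-Shannon divergence is:
JSD(P||Q) = 0.5 × D_KL(P||M) + 0.5 × D_KL(Q||M)
where M = 0.5 × (P + Q) is the mixture distribution.

M = 0.5 × (5/24, 1/6, 7/24, 1/3) + 0.5 × (1/3, 1/15, 1/3, 4/15) = (0.270833, 0.116667, 5/16, 3/10)

D_KL(P||M) = 0.0086 dits
D_KL(Q||M) = 0.0096 dits

JSD(P||Q) = 0.5 × 0.0086 + 0.5 × 0.0096 = 0.0091 dits

Unlike KL divergence, JSD is symmetric and bounded: 0 ≤ JSD ≤ log(2).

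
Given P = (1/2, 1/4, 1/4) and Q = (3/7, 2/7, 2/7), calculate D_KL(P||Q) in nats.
0.0103 nats

KL divergence: D_KL(P||Q) = Σ p(x) log(p(x)/q(x))

Computing term by term:
  x=0: 1/2 × log_e[(1/2)/(3/7)] = 1/2 × 0.1542 = 0.0771
  x=1: 1/4 × log_e[(1/4)/(2/7)] = 1/4 × -0.1335 = -0.0334
  x=2: 1/4 × log_e[(1/4)/(2/7)] = 1/4 × -0.1335 = -0.0334

D_KL(P||Q) = 0.0103 nats

Note: KL divergence is always non-negative and equals 0 iff P = Q.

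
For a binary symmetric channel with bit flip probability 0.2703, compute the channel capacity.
0.1581 bits

For a binary symmetric channel (BSC) with error probability p:
Capacity C = 1 - H(p) bits per symbol

where H(p) = -p log₂(p) - (1-p) log₂(1-p) is the binary entropy function.

H(0.2703) = 0.8419 bits
C = 1 - 0.8419 = 0.1581 bits per symbol

This means we can reliably transmit up to 0.1581 bits of information per channel use.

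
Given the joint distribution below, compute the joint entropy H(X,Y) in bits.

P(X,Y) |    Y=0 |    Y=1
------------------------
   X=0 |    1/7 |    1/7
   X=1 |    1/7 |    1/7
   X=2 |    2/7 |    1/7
2.5216 bits

Joint entropy is H(X,Y) = -Σ_{x,y} p(x,y) log p(x,y).

Summing over all non-zero entries:
H(X,Y) = -[1/7·log_2(1/7) + 1/7·log_2(1/7) + 1/7·log_2(1/7) + 1/7·log_2(1/7) + 2/7·log_2(2/7) + 1/7·log_2(1/7)]
H(X,Y) = 2.5216 bits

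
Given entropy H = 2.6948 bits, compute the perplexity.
6.4746

Perplexity is 2^H (or exp(H) for natural log).

H = 2.6948 bits
Perplexity = 2^2.6948 = 6.4746

Interpretation: The model's uncertainty is equivalent to choosing uniformly among 6.5 options.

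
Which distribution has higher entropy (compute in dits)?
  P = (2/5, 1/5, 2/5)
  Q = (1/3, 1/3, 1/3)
Q

Computing entropies in dits:
H(P) = 0.4581
H(Q) = 0.4771

Distribution Q has higher entropy.

Intuition: The distribution closer to uniform (more spread out) has higher entropy.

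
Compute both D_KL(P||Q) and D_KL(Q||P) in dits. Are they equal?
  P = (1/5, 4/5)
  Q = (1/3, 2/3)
D_KL(P||Q) = 0.0190, D_KL(Q||P) = 0.0212

KL divergence is not symmetric: D_KL(P||Q) ≠ D_KL(Q||P) in general.

D_KL(P||Q) = 0.0190 dits
D_KL(Q||P) = 0.0212 dits

No, they are not equal!

This asymmetry is why KL divergence is not a true distance metric.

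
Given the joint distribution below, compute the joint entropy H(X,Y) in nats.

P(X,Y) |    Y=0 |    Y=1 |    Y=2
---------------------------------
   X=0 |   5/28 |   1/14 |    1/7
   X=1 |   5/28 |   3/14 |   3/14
1.7420 nats

Joint entropy is H(X,Y) = -Σ_{x,y} p(x,y) log p(x,y).

Summing over all non-zero entries:
H(X,Y) = -[5/28·log_e(5/28) + 1/14·log_e(1/14) + 1/7·log_e(1/7) + 5/28·log_e(5/28) + 3/14·log_e(3/14) + 3/14·log_e(3/14)]
H(X,Y) = 1.7420 nats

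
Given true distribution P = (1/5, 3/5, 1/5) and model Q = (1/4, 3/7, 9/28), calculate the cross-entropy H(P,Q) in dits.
0.4398 dits

Cross-entropy: H(P,Q) = -Σ p(x) log q(x)

Alternatively: H(P,Q) = H(P) + D_KL(P||Q)
H(P) = 0.4127 dits
D_KL(P||Q) = 0.0271 dits

H(P,Q) = 0.4127 + 0.0271 = 0.4398 dits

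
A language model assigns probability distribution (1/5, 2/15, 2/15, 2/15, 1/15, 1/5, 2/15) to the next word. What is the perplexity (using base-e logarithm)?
6.6787

Perplexity is e^H (or exp(H) for natural log).

First, H = -Σ p log p = 1.8989 nats
Perplexity = e^1.8989 = 6.6787

Interpretation: The model's uncertainty is equivalent to choosing uniformly among 6.7 options.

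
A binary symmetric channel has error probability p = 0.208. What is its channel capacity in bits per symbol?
0.2624 bits

For a binary symmetric channel (BSC) with error probability p:
Capacity C = 1 - H(p) bits per symbol

where H(p) = -p log₂(p) - (1-p) log₂(1-p) is the binary entropy function.

H(0.208) = 0.7376 bits
C = 1 - 0.7376 = 0.2624 bits per symbol

This means we can reliably transmit up to 0.2624 bits of information per channel use.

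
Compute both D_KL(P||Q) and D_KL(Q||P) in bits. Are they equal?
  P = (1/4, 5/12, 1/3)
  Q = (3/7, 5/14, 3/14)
D_KL(P||Q) = 0.1107, D_KL(Q||P) = 0.1172

KL divergence is not symmetric: D_KL(P||Q) ≠ D_KL(Q||P) in general.

D_KL(P||Q) = 0.1107 bits
D_KL(Q||P) = 0.1172 bits

No, they are not equal!

This asymmetry is why KL divergence is not a true distance metric.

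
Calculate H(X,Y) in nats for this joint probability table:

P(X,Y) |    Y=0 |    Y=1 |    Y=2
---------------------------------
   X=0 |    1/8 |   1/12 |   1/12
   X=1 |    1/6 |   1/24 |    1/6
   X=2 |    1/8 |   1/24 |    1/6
2.0947 nats

Joint entropy is H(X,Y) = -Σ_{x,y} p(x,y) log p(x,y).

Summing over all non-zero entries:
H(X,Y) = -[1/8·log_e(1/8) + 1/12·log_e(1/12) + 1/12·log_e(1/12) + 1/6·log_e(1/6) + 1/24·log_e(1/24) + 1/6·log_e(1/6) + 1/8·log_e(1/8) + 1/24·log_e(1/24) + 1/6·log_e(1/6)]
H(X,Y) = 2.0947 nats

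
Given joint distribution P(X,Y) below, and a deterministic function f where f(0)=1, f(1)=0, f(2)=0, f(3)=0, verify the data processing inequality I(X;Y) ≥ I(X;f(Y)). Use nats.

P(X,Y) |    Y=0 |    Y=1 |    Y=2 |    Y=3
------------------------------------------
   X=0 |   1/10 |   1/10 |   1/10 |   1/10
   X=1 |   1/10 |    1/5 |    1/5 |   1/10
I(X;Y) = 0.0138, I(X;f(Y)) = 0.0051, inequality holds: 0.0138 ≥ 0.0051

Data Processing Inequality: For any Markov chain X → Y → Z, we have I(X;Y) ≥ I(X;Z).

Here Z = f(Y) is a deterministic function of Y, forming X → Y → Z.

Original I(X;Y) = 0.0138 nats

After applying f:
P(X,Z) where Z=f(Y):
- P(X,Z=0) = P(X,Y=1) + P(X,Y=2) + P(X,Y=3)
- P(X,Z=1) = P(X,Y=0)

I(X;Z) = I(X;f(Y)) = 0.0051 nats

Verification: 0.0138 ≥ 0.0051 ✓

Information cannot be created by processing; the function f can only lose information about X.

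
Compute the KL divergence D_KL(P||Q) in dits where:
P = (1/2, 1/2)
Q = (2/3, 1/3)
0.0256 dits

KL divergence: D_KL(P||Q) = Σ p(x) log(p(x)/q(x))

Computing term by term:
  x=0: 1/2 × log_10[(1/2)/(2/3)] = 1/2 × -0.1249 = -0.0625
  x=1: 1/2 × log_10[(1/2)/(1/3)] = 1/2 × 0.1761 = 0.0880

D_KL(P||Q) = 0.0256 dits

Note: KL divergence is always non-negative and equals 0 iff P = Q.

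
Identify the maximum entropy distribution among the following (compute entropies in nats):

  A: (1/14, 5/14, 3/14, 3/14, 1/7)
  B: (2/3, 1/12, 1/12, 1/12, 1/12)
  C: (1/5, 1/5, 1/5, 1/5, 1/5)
C

For a discrete distribution over n outcomes, entropy is maximized by the uniform distribution.

Computing entropies:
H(A) = 1.4944 nats
H(B) = 1.0986 nats
H(C) = 1.6094 nats

The uniform distribution (where all probabilities equal 1/5) achieves the maximum entropy of log_e(5) = 1.6094 nats.

Distribution C has the highest entropy.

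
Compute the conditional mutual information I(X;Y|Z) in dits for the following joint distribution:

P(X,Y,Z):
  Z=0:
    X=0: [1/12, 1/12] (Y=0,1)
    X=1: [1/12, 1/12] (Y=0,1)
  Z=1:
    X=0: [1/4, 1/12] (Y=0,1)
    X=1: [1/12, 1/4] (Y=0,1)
0.0379 dits

Conditional mutual information: I(X;Y|Z) = H(X|Z) + H(Y|Z) - H(X,Y|Z)

H(Z) = 0.2764
H(X,Z) = 0.5775 → H(X|Z) = 0.3010
H(Y,Z) = 0.5775 → H(Y|Z) = 0.3010
H(X,Y,Z) = 0.8406 → H(X,Y|Z) = 0.5642

I(X;Y|Z) = 0.3010 + 0.3010 - 0.5642 = 0.0379 dits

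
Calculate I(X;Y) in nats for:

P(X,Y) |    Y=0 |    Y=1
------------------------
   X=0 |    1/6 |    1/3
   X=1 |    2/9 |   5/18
0.0065 nats

Mutual information: I(X;Y) = H(X) + H(Y) - H(X,Y)

Marginals:
P(X) = (1/2, 1/2), H(X) = 0.6931 nats
P(Y) = (7/18, 11/18), H(Y) = 0.6682 nats

Joint entropy: H(X,Y) = 1.3549 nats

I(X;Y) = 0.6931 + 0.6682 - 1.3549 = 0.0065 nats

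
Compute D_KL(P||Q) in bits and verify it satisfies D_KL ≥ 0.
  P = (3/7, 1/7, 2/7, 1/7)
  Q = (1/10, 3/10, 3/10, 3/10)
0.5739 bits

KL divergence satisfies the Gibbs inequality: D_KL(P||Q) ≥ 0 for all distributions P, Q.

D_KL(P||Q) = Σ p(x) log(p(x)/q(x))
Term by term:
  x=0: 3/7 × log_2[(3/7)/(1/10)] = 0.8998
  x=1: 1/7 × log_2[(1/7)/(3/10)] = -0.1529
  x=2: 2/7 × log_2[(2/7)/(3/10)] = -0.0201
  x=3: 1/7 × log_2[(1/7)/(3/10)] = -0.1529
D_KL(P||Q) = 0.5739 bits

D_KL(P||Q) = 0.5739 ≥ 0 ✓

This non-negativity is a fundamental property: relative entropy cannot be negative because it measures how different Q is from P.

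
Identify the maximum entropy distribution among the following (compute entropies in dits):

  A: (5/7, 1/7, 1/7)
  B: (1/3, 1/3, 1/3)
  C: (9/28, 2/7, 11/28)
B

For a discrete distribution over n outcomes, entropy is maximized by the uniform distribution.

Computing entropies:
H(A) = 0.3458 dits
H(B) = 0.4771 dits
H(C) = 0.4733 dits

The uniform distribution (where all probabilities equal 1/3) achieves the maximum entropy of log_10(3) = 0.4771 dits.

Distribution B has the highest entropy.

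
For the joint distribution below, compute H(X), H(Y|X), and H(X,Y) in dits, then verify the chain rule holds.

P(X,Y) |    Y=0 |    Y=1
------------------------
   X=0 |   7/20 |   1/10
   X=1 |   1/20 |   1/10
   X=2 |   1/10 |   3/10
H(X,Y) = 0.6815, H(X) = 0.4388, H(Y|X) = 0.2427 (all in dits)

Chain rule: H(X,Y) = H(X) + H(Y|X)

Left side — joint entropy directly:
H(X,Y) = -Σ p(x,y) log p(x,y) = 0.6815 dits

Right side — compute H(Y|X) from the conditional distributions:
P(X) = (9/20, 3/20, 2/5), so H(X) = 0.4388 dits
H(Y|X) = Σ_x P(X=x) · H(Y|X=x):
  P(Y|X=0) = (7/9, 2/9), H(Y|X=0) = 0.2300, weight P(X=0) = 9/20
  P(Y|X=1) = (1/3, 2/3), H(Y|X=1) = 0.2764, weight P(X=1) = 3/20
  P(Y|X=2) = (1/4, 3/4), H(Y|X=2) = 0.2442, weight P(X=2) = 2/5
H(Y|X) = 0.2427 dits

H(X) + H(Y|X) = 0.4388 + 0.2427 = 0.6815 dits

Both sides equal 0.6815 dits. ✓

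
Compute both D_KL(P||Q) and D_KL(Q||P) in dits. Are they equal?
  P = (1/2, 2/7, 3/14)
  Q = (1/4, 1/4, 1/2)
D_KL(P||Q) = 0.0882, D_KL(Q||P) = 0.0942

KL divergence is not symmetric: D_KL(P||Q) ≠ D_KL(Q||P) in general.

D_KL(P||Q) = 0.0882 dits
D_KL(Q||P) = 0.0942 dits

No, they are not equal!

This asymmetry is why KL divergence is not a true distance metric.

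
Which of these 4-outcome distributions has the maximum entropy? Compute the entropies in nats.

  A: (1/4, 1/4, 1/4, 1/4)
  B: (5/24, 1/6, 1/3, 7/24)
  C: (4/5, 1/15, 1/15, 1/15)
A

For a discrete distribution over n outcomes, entropy is maximized by the uniform distribution.

Computing entropies:
H(A) = 1.3863 nats
H(B) = 1.3510 nats
H(C) = 0.7201 nats

The uniform distribution (where all probabilities equal 1/4) achieves the maximum entropy of log_e(4) = 1.3863 nats.

Distribution A has the highest entropy.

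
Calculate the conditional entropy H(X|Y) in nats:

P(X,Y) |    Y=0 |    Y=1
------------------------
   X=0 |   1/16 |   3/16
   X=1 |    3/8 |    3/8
0.5375 nats

Using the chain rule: H(X|Y) = H(X,Y) - H(Y)

First, compute H(X,Y) = 1.2228 nats

Marginal P(Y) = (7/16, 9/16)
H(Y) = 0.6853 nats

H(X|Y) = H(X,Y) - H(Y) = 1.2228 - 0.6853 = 0.5375 nats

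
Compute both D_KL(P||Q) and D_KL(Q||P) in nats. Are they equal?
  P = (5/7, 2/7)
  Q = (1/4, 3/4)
D_KL(P||Q) = 0.4741, D_KL(Q||P) = 0.4614

KL divergence is not symmetric: D_KL(P||Q) ≠ D_KL(Q||P) in general.

D_KL(P||Q) = 0.4741 nats
D_KL(Q||P) = 0.4614 nats

No, they are not equal!

This asymmetry is why KL divergence is not a true distance metric.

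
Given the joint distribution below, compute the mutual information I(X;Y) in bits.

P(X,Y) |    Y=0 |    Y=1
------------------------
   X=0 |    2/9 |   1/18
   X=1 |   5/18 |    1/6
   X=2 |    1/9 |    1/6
0.0696 bits

Mutual information: I(X;Y) = H(X) + H(Y) - H(X,Y)

Marginals:
P(X) = (5/18, 4/9, 5/18), H(X) = 1.5466 bits
P(Y) = (11/18, 7/18), H(Y) = 0.9641 bits

Joint entropy: H(X,Y) = 2.4411 bits

I(X;Y) = 1.5466 + 0.9641 - 2.4411 = 0.0696 bits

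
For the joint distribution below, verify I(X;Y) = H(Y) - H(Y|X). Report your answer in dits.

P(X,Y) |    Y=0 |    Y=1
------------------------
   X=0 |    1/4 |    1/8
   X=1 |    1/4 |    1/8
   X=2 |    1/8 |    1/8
I(X;Y) = 0.0047 dits

Mutual information has multiple equivalent forms:
- I(X;Y) = H(X) - H(X|Y)
- I(X;Y) = H(Y) - H(Y|X)
- I(X;Y) = H(X) + H(Y) - H(X,Y)

Computing all quantities:
H(X) = 0.4700, H(Y) = 0.2873, H(X,Y) = 0.7526
H(X|Y) = 0.4653, H(Y|X) = 0.2826

Verification:
H(X) - H(X|Y) = 0.4700 - 0.4653 = 0.0047
H(Y) - H(Y|X) = 0.2873 - 0.2826 = 0.0047
H(X) + H(Y) - H(X,Y) = 0.4700 + 0.2873 - 0.7526 = 0.0047

All forms give I(X;Y) = 0.0047 dits. ✓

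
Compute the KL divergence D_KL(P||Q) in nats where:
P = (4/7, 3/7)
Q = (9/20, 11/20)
0.0296 nats

KL divergence: D_KL(P||Q) = Σ p(x) log(p(x)/q(x))

Computing term by term:
  x=0: 4/7 × log_e[(4/7)/(9/20)] = 4/7 × 0.2389 = 0.1365
  x=1: 3/7 × log_e[(3/7)/(11/20)] = 3/7 × -0.2495 = -0.1069

D_KL(P||Q) = 0.0296 nats

Note: KL divergence is always non-negative and equals 0 iff P = Q.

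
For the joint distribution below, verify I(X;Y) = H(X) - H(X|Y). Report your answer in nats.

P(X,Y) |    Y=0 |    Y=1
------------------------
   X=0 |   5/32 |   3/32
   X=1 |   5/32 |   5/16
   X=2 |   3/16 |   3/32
I(X;Y) = 0.0504 nats

Mutual information has multiple equivalent forms:
- I(X;Y) = H(X) - H(X|Y)
- I(X;Y) = H(Y) - H(Y|X)
- I(X;Y) = H(X) + H(Y) - H(X,Y)

Computing all quantities:
H(X) = 1.0585, H(Y) = 0.6931, H(X,Y) = 1.7013
H(X|Y) = 1.0081, H(Y|X) = 0.6428

Verification:
H(X) - H(X|Y) = 1.0585 - 1.0081 = 0.0504
H(Y) - H(Y|X) = 0.6931 - 0.6428 = 0.0504
H(X) + H(Y) - H(X,Y) = 1.0585 + 0.6931 - 1.7013 = 0.0504

All forms give I(X;Y) = 0.0504 nats. ✓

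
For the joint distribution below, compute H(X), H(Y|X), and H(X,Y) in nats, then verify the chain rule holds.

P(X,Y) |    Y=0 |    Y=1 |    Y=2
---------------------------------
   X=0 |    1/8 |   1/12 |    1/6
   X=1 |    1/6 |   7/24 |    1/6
H(X,Y) = 1.7223, H(X) = 0.6616, H(Y|X) = 1.0607 (all in nats)

Chain rule: H(X,Y) = H(X) + H(Y|X)

Left side — joint entropy directly:
H(X,Y) = -Σ p(x,y) log p(x,y) = 1.7223 nats

Right side — compute H(Y|X) from the conditional distributions:
P(X) = (3/8, 5/8), so H(X) = 0.6616 nats
H(Y|X) = Σ_x P(X=x) · H(Y|X=x):
  P(Y|X=0) = (1/3, 2/9, 4/9), H(Y|X=0) = 1.0609, weight P(X=0) = 3/8
  P(Y|X=1) = (4/15, 7/15, 4/15), H(Y|X=1) = 1.0606, weight P(X=1) = 5/8
H(Y|X) = 1.0607 nats

H(X) + H(Y|X) = 0.6616 + 1.0607 = 1.7223 nats

Both sides equal 1.7223 nats. ✓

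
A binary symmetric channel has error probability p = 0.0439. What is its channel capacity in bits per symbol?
0.7401 bits

For a binary symmetric channel (BSC) with error probability p:
Capacity C = 1 - H(p) bits per symbol

where H(p) = -p log₂(p) - (1-p) log₂(1-p) is the binary entropy function.

H(0.0439) = 0.2599 bits
C = 1 - 0.2599 = 0.7401 bits per symbol

This means we can reliably transmit up to 0.7401 bits of information per channel use.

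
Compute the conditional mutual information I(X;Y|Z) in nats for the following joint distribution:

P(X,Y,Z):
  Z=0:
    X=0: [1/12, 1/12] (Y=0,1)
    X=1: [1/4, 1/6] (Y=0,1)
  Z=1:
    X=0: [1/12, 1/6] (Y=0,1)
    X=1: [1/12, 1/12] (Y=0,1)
0.0082 nats

Conditional mutual information: I(X;Y|Z) = H(X|Z) + H(Y|Z) - H(X,Y|Z)

H(Z) = 0.6792
H(X,Z) = 1.3086 → H(X|Z) = 0.6294
H(Y,Z) = 1.3580 → H(Y|Z) = 0.6788
H(X,Y,Z) = 1.9792 → H(X,Y|Z) = 1.3000

I(X;Y|Z) = 0.6294 + 0.6788 - 1.3000 = 0.0082 nats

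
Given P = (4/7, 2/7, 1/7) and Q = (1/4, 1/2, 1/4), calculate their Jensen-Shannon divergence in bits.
0.0786 bits

Jensen-Shannon divergence is:
JSD(P||Q) = 0.5 × D_KL(P||M) + 0.5 × D_KL(Q||M)
where M = 0.5 × (P + Q) is the mixture distribution.

M = 0.5 × (4/7, 2/7, 1/7) + 0.5 × (1/4, 1/2, 1/4) = (0.410714, 11/28, 0.196429)

D_KL(P||M) = 0.0754 bits
D_KL(Q||M) = 0.0819 bits

JSD(P||Q) = 0.5 × 0.0754 + 0.5 × 0.0819 = 0.0786 bits

Unlike KL divergence, JSD is symmetric and bounded: 0 ≤ JSD ≤ log(2).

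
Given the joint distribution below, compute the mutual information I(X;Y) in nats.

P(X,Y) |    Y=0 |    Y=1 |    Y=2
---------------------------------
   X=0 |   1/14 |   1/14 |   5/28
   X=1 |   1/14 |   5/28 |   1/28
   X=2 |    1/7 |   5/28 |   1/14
0.0949 nats

Mutual information: I(X;Y) = H(X) + H(Y) - H(X,Y)

Marginals:
P(X) = (9/28, 2/7, 11/28), H(X) = 1.0898 nats
P(Y) = (2/7, 3/7, 2/7), H(Y) = 1.0790 nats

Joint entropy: H(X,Y) = 2.0739 nats

I(X;Y) = 1.0898 + 1.0790 - 2.0739 = 0.0949 nats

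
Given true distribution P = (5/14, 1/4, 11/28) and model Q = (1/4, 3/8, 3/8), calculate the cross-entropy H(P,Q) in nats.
1.1256 nats

Cross-entropy: H(P,Q) = -Σ p(x) log q(x)

Alternatively: H(P,Q) = H(P) + D_KL(P||Q)
H(P) = 1.0813 nats
D_KL(P||Q) = 0.0443 nats

H(P,Q) = 1.0813 + 0.0443 = 1.1256 nats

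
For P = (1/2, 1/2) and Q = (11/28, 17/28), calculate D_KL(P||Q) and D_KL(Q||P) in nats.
D_KL(P||Q) = 0.0235, D_KL(Q||P) = 0.0231

KL divergence is not symmetric: D_KL(P||Q) ≠ D_KL(Q||P) in general.

D_KL(P||Q) = 0.0235 nats
D_KL(Q||P) = 0.0231 nats

No, they are not equal!

This asymmetry is why KL divergence is not a true distance metric.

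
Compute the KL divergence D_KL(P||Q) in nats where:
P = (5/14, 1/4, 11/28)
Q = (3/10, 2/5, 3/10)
0.0507 nats

KL divergence: D_KL(P||Q) = Σ p(x) log(p(x)/q(x))

Computing term by term:
  x=0: 5/14 × log_e[(5/14)/(3/10)] = 5/14 × 0.1744 = 0.0623
  x=1: 1/4 × log_e[(1/4)/(2/5)] = 1/4 × -0.4700 = -0.1175
  x=2: 11/28 × log_e[(11/28)/(3/10)] = 11/28 × 0.2697 = 0.1059

D_KL(P||Q) = 0.0507 nats

Note: KL divergence is always non-negative and equals 0 iff P = Q.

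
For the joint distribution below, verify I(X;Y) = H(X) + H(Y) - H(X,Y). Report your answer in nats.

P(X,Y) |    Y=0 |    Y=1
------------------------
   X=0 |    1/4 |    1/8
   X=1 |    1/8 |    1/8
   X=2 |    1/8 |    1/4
I(X;Y) = 0.0425 nats

Mutual information has multiple equivalent forms:
- I(X;Y) = H(X) - H(X|Y)
- I(X;Y) = H(Y) - H(Y|X)
- I(X;Y) = H(X) + H(Y) - H(X,Y)

Computing all quantities:
H(X) = 1.0822, H(Y) = 0.6931, H(X,Y) = 1.7329
H(X|Y) = 1.0397, H(Y|X) = 0.6507

Verification:
H(X) - H(X|Y) = 1.0822 - 1.0397 = 0.0425
H(Y) - H(Y|X) = 0.6931 - 0.6507 = 0.0425
H(X) + H(Y) - H(X,Y) = 1.0822 + 0.6931 - 1.7329 = 0.0425

All forms give I(X;Y) = 0.0425 nats. ✓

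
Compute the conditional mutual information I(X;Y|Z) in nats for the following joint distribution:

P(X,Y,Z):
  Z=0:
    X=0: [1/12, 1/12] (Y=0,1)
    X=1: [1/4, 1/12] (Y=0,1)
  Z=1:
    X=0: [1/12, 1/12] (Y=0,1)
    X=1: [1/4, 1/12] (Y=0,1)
0.0306 nats

Conditional mutual information: I(X;Y|Z) = H(X|Z) + H(Y|Z) - H(X,Y|Z)

H(Z) = 0.6931
H(X,Z) = 1.3297 → H(X|Z) = 0.6365
H(Y,Z) = 1.3297 → H(Y|Z) = 0.6365
H(X,Y,Z) = 1.9356 → H(X,Y|Z) = 1.2425

I(X;Y|Z) = 0.6365 + 0.6365 - 1.2425 = 0.0306 nats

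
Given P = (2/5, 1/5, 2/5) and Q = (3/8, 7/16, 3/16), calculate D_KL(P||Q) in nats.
0.1723 nats

KL divergence: D_KL(P||Q) = Σ p(x) log(p(x)/q(x))

Computing term by term:
  x=0: 2/5 × log_e[(2/5)/(3/8)] = 2/5 × 0.0645 = 0.0258
  x=1: 1/5 × log_e[(1/5)/(7/16)] = 1/5 × -0.7828 = -0.1566
  x=2: 2/5 × log_e[(2/5)/(3/16)] = 2/5 × 0.7577 = 0.3031

D_KL(P||Q) = 0.1723 nats

Note: KL divergence is always non-negative and equals 0 iff P = Q.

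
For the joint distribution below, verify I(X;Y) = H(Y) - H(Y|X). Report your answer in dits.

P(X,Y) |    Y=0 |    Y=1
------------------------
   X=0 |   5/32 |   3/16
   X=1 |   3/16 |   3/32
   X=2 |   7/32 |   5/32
I(X;Y) = 0.0064 dits

Mutual information has multiple equivalent forms:
- I(X;Y) = H(X) - H(X|Y)
- I(X;Y) = H(Y) - H(Y|X)
- I(X;Y) = H(X) + H(Y) - H(X,Y)

Computing all quantities:
H(X) = 0.4741, H(Y) = 0.2976, H(X,Y) = 0.7653
H(X|Y) = 0.4677, H(Y|X) = 0.2912

Verification:
H(X) - H(X|Y) = 0.4741 - 0.4677 = 0.0064
H(Y) - H(Y|X) = 0.2976 - 0.2912 = 0.0064
H(X) + H(Y) - H(X,Y) = 0.4741 + 0.2976 - 0.7653 = 0.0064

All forms give I(X;Y) = 0.0064 dits. ✓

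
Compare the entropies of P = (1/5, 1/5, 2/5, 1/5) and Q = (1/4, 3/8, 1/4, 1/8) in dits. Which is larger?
P

Computing entropies in dits:
H(P) = 0.5786
H(Q) = 0.5737

Distribution P has higher entropy.

Intuition: The distribution closer to uniform (more spread out) has higher entropy.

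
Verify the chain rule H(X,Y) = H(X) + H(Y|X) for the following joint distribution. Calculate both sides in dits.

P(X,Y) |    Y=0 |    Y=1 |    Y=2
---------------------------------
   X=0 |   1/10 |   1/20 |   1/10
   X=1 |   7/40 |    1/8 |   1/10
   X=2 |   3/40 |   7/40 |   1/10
H(X,Y) = 0.9272, H(X) = 0.4693, H(Y|X) = 0.4580 (all in dits)

Chain rule: H(X,Y) = H(X) + H(Y|X)

Left side — joint entropy directly:
H(X,Y) = -Σ p(x,y) log p(x,y) = 0.9272 dits

Right side — compute H(Y|X) from the conditional distributions:
P(X) = (1/4, 2/5, 7/20), so H(X) = 0.4693 dits
H(Y|X) = Σ_x P(X=x) · H(Y|X=x):
  P(Y|X=0) = (2/5, 1/5, 2/5), H(Y|X=0) = 0.4581, weight P(X=0) = 1/4
  P(Y|X=1) = (7/16, 5/16, 1/4), H(Y|X=1) = 0.4654, weight P(X=1) = 2/5
  P(Y|X=2) = (3/14, 1/2, 2/7), H(Y|X=2) = 0.4493, weight P(X=2) = 7/20
H(Y|X) = 0.4580 dits

H(X) + H(Y|X) = 0.4693 + 0.4580 = 0.9272 dits

Both sides equal 0.9272 dits. ✓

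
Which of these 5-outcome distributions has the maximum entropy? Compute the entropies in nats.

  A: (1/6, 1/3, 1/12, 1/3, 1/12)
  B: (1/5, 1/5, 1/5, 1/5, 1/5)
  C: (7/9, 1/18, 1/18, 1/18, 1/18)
B

For a discrete distribution over n outcomes, entropy is maximized by the uniform distribution.

Computing entropies:
H(A) = 1.4452 nats
H(B) = 1.6094 nats
H(C) = 0.8378 nats

The uniform distribution (where all probabilities equal 1/5) achieves the maximum entropy of log_e(5) = 1.6094 nats.

Distribution B has the highest entropy.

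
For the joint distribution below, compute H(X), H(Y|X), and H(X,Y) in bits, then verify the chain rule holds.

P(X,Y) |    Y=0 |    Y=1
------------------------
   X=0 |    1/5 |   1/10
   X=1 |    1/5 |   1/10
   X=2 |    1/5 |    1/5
H(X,Y) = 2.5219, H(X) = 1.5710, H(Y|X) = 0.9510 (all in bits)

Chain rule: H(X,Y) = H(X) + H(Y|X)

Left side — joint entropy directly:
H(X,Y) = -Σ p(x,y) log p(x,y) = 2.5219 bits

Right side — compute H(Y|X) from the conditional distributions:
P(X) = (3/10, 3/10, 2/5), so H(X) = 1.5710 bits
H(Y|X) = Σ_x P(X=x) · H(Y|X=x):
  P(Y|X=0) = (2/3, 1/3), H(Y|X=0) = 0.9183, weight P(X=0) = 3/10
  P(Y|X=1) = (2/3, 1/3), H(Y|X=1) = 0.9183, weight P(X=1) = 3/10
  P(Y|X=2) = (1/2, 1/2), H(Y|X=2) = 1.0000, weight P(X=2) = 2/5
H(Y|X) = 0.9510 bits

H(X) + H(Y|X) = 1.5710 + 0.9510 = 2.5219 bits

Both sides equal 2.5219 bits. ✓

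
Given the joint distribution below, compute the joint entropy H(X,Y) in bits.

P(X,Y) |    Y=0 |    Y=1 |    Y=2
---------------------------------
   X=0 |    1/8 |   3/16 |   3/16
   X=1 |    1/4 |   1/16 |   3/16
2.4835 bits

Joint entropy is H(X,Y) = -Σ_{x,y} p(x,y) log p(x,y).

Summing over all non-zero entries:
H(X,Y) = -[1/8·log_2(1/8) + 3/16·log_2(3/16) + 3/16·log_2(3/16) + 1/4·log_2(1/4) + 1/16·log_2(1/16) + 3/16·log_2(3/16)]
H(X,Y) = 2.4835 bits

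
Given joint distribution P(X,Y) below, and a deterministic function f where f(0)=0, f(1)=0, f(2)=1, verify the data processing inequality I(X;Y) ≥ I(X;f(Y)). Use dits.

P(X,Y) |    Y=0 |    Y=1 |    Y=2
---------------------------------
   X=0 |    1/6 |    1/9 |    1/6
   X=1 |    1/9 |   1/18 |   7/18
I(X;Y) = 0.0237, I(X;f(Y)) = 0.0233, inequality holds: 0.0237 ≥ 0.0233

Data Processing Inequality: For any Markov chain X → Y → Z, we have I(X;Y) ≥ I(X;Z).

Here Z = f(Y) is a deterministic function of Y, forming X → Y → Z.

Original I(X;Y) = 0.0237 dits

After applying f:
P(X,Z) where Z=f(Y):
- P(X,Z=0) = P(X,Y=0) + P(X,Y=1)
- P(X,Z=1) = P(X,Y=2)

I(X;Z) = I(X;f(Y)) = 0.0233 dits

Verification: 0.0237 ≥ 0.0233 ✓

Information cannot be created by processing; the function f can only lose information about X.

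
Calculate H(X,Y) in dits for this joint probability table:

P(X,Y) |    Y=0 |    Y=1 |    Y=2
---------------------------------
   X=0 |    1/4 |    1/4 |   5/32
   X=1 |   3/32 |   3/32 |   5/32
0.7457 dits

Joint entropy is H(X,Y) = -Σ_{x,y} p(x,y) log p(x,y).

Summing over all non-zero entries:
H(X,Y) = -[1/4·log_10(1/4) + 1/4·log_10(1/4) + 5/32·log_10(5/32) + 3/32·log_10(3/32) + 3/32·log_10(3/32) + 5/32·log_10(5/32)]
H(X,Y) = 0.7457 dits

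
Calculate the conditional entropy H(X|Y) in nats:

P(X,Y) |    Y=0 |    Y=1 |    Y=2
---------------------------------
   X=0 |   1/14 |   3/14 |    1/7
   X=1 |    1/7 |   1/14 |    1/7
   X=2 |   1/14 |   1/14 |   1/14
1.0132 nats

Using the chain rule: H(X|Y) = H(X,Y) - H(Y)

First, compute H(X,Y) = 2.1066 nats

Marginal P(Y) = (2/7, 5/14, 5/14)
H(Y) = 1.0934 nats

H(X|Y) = H(X,Y) - H(Y) = 2.1066 - 1.0934 = 1.0132 nats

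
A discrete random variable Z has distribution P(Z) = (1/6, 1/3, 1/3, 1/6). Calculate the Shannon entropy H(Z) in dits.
0.5775 dits

Shannon entropy is H(X) = -Σ p(x) log p(x).

For P = (1/6, 1/3, 1/3, 1/6):
H = -1/6 × log_10(1/6) -1/3 × log_10(1/3) -1/3 × log_10(1/3) -1/6 × log_10(1/6)
H = 0.5775 dits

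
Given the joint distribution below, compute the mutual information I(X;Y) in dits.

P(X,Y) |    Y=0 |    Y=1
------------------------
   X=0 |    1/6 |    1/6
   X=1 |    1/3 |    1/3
0.0000 dits

Mutual information: I(X;Y) = H(X) + H(Y) - H(X,Y)

Marginals:
P(X) = (1/3, 2/3), H(X) = 0.2764 dits
P(Y) = (1/2, 1/2), H(Y) = 0.3010 dits

Joint entropy: H(X,Y) = 0.5775 dits

I(X;Y) = 0.2764 + 0.3010 - 0.5775 = 0.0000 dits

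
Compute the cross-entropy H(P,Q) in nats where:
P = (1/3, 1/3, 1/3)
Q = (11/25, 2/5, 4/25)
1.1900 nats

Cross-entropy: H(P,Q) = -Σ p(x) log q(x)

Alternatively: H(P,Q) = H(P) + D_KL(P||Q)
H(P) = 1.0986 nats
D_KL(P||Q) = 0.0913 nats

H(P,Q) = 1.0986 + 0.0913 = 1.1900 nats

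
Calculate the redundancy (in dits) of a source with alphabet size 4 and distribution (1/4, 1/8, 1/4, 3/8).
0.0284 dits

Redundancy measures how far a source is from maximum entropy:
R = H_max - H(X)

Maximum entropy for 4 symbols: H_max = log_10(4) = 0.6021 dits
Actual entropy: H(X) = 0.5737 dits
Redundancy: R = 0.6021 - 0.5737 = 0.0284 dits

This redundancy represents potential for compression: the source could be compressed by 0.0284 dits per symbol.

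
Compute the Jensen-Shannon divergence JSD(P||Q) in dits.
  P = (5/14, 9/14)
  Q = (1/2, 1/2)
0.0045 dits

Jensen-Shannon divergence is:
JSD(P||Q) = 0.5 × D_KL(P||M) + 0.5 × D_KL(Q||M)
where M = 0.5 × (P + Q) is the mixture distribution.

M = 0.5 × (5/14, 9/14) + 0.5 × (1/2, 1/2) = (3/7, 4/7)

D_KL(P||M) = 0.0046 dits
D_KL(Q||M) = 0.0045 dits

JSD(P||Q) = 0.5 × 0.0046 + 0.5 × 0.0045 = 0.0045 dits

Unlike KL divergence, JSD is symmetric and bounded: 0 ≤ JSD ≤ log(2).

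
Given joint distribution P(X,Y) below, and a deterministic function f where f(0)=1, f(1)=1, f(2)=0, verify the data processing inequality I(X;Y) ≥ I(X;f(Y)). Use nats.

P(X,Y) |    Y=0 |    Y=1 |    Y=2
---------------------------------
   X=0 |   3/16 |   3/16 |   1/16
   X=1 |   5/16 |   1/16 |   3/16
I(X;Y) = 0.0734, I(X;f(Y)) = 0.0249, inequality holds: 0.0734 ≥ 0.0249

Data Processing Inequality: For any Markov chain X → Y → Z, we have I(X;Y) ≥ I(X;Z).

Here Z = f(Y) is a deterministic function of Y, forming X → Y → Z.

Original I(X;Y) = 0.0734 nats

After applying f:
P(X,Z) where Z=f(Y):
- P(X,Z=0) = P(X,Y=2)
- P(X,Z=1) = P(X,Y=0) + P(X,Y=1)

I(X;Z) = I(X;f(Y)) = 0.0249 nats

Verification: 0.0734 ≥ 0.0249 ✓

Information cannot be created by processing; the function f can only lose information about X.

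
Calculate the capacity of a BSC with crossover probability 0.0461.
0.7304 bits

For a binary symmetric channel (BSC) with error probability p:
Capacity C = 1 - H(p) bits per symbol

where H(p) = -p log₂(p) - (1-p) log₂(1-p) is the binary entropy function.

H(0.0461) = 0.2696 bits
C = 1 - 0.2696 = 0.7304 bits per symbol

This means we can reliably transmit up to 0.7304 bits of information per channel use.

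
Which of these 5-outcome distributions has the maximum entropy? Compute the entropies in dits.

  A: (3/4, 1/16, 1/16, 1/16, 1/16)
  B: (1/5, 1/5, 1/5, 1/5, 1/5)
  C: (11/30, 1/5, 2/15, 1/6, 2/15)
B

For a discrete distribution over n outcomes, entropy is maximized by the uniform distribution.

Computing entropies:
H(A) = 0.3947 dits
H(B) = 0.6990 dits
H(C) = 0.6626 dits

The uniform distribution (where all probabilities equal 1/5) achieves the maximum entropy of log_10(5) = 0.6990 dits.

Distribution B has the highest entropy.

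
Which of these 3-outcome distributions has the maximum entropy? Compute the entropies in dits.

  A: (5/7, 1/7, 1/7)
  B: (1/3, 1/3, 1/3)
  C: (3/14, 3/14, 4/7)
B

For a discrete distribution over n outcomes, entropy is maximized by the uniform distribution.

Computing entropies:
H(A) = 0.3458 dits
H(B) = 0.4771 dits
H(C) = 0.4256 dits

The uniform distribution (where all probabilities equal 1/3) achieves the maximum entropy of log_10(3) = 0.4771 dits.

Distribution B has the highest entropy.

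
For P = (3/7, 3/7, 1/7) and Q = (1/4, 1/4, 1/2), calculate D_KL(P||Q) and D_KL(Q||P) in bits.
D_KL(P||Q) = 0.4083, D_KL(Q||P) = 0.5149

KL divergence is not symmetric: D_KL(P||Q) ≠ D_KL(Q||P) in general.

D_KL(P||Q) = 0.4083 bits
D_KL(Q||P) = 0.5149 bits

No, they are not equal!

This asymmetry is why KL divergence is not a true distance metric.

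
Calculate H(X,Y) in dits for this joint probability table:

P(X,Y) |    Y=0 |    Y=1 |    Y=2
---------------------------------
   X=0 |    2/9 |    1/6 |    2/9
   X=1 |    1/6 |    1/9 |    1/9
0.7618 dits

Joint entropy is H(X,Y) = -Σ_{x,y} p(x,y) log p(x,y).

Summing over all non-zero entries:
H(X,Y) = -[2/9·log_10(2/9) + 1/6·log_10(1/6) + 2/9·log_10(2/9) + 1/6·log_10(1/6) + 1/9·log_10(1/9) + 1/9·log_10(1/9)]
H(X,Y) = 0.7618 dits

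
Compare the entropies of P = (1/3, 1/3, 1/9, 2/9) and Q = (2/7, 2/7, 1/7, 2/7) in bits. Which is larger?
Q

Computing entropies in bits:
H(P) = 1.8911
H(Q) = 1.9502

Distribution Q has higher entropy.

Intuition: The distribution closer to uniform (more spread out) has higher entropy.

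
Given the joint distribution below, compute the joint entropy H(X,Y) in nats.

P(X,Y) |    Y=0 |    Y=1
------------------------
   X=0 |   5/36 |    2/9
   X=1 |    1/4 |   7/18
1.3223 nats

Joint entropy is H(X,Y) = -Σ_{x,y} p(x,y) log p(x,y).

Summing over all non-zero entries:
H(X,Y) = -[5/36·log_e(5/36) + 2/9·log_e(2/9) + 1/4·log_e(1/4) + 7/18·log_e(7/18)]
H(X,Y) = 1.3223 nats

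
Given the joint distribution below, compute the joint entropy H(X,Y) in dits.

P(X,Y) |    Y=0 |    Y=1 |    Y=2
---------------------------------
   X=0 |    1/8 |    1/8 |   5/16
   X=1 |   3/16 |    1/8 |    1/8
0.7457 dits

Joint entropy is H(X,Y) = -Σ_{x,y} p(x,y) log p(x,y).

Summing over all non-zero entries:
H(X,Y) = -[1/8·log_10(1/8) + 1/8·log_10(1/8) + 5/16·log_10(5/16) + 3/16·log_10(3/16) + 1/8·log_10(1/8) + 1/8·log_10(1/8)]
H(X,Y) = 0.7457 dits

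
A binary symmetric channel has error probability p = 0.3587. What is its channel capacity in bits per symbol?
0.0584 bits

For a binary symmetric channel (BSC) with error probability p:
Capacity C = 1 - H(p) bits per symbol

where H(p) = -p log₂(p) - (1-p) log₂(1-p) is the binary entropy function.

H(0.3587) = 0.9416 bits
C = 1 - 0.9416 = 0.0584 bits per symbol

This means we can reliably transmit up to 0.0584 bits of information per channel use.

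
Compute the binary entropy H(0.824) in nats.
0.4653 nats

The binary entropy function is:
H(p) = -p log(p) - (1-p) log(1-p)

H(0.824) = -0.824 × log_e(0.824) - 0.176 × log_e(0.176)
H(0.824) = 0.4653 nats

Note: Binary entropy is maximized at p=0.5 (H=1 bit) and minimized at p=0 or p=1 (H=0).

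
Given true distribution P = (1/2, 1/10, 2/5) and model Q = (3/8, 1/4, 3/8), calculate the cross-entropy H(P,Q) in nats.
1.0214 nats

Cross-entropy: H(P,Q) = -Σ p(x) log q(x)

Alternatively: H(P,Q) = H(P) + D_KL(P||Q)
H(P) = 0.9433 nats
D_KL(P||Q) = 0.0780 nats

H(P,Q) = 0.9433 + 0.0780 = 1.0214 nats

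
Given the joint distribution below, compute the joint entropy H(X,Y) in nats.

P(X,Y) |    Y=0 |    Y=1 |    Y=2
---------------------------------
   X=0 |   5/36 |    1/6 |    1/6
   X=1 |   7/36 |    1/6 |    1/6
1.7871 nats

Joint entropy is H(X,Y) = -Σ_{x,y} p(x,y) log p(x,y).

Summing over all non-zero entries:
H(X,Y) = -[5/36·log_e(5/36) + 1/6·log_e(1/6) + 1/6·log_e(1/6) + 7/36·log_e(7/36) + 1/6·log_e(1/6) + 1/6·log_e(1/6)]
H(X,Y) = 1.7871 nats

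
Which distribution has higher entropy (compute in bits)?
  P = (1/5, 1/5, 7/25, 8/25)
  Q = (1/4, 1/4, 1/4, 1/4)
Q

Computing entropies in bits:
H(P) = 1.9690
H(Q) = 2.0000

Distribution Q has higher entropy.

Intuition: The distribution closer to uniform (more spread out) has higher entropy.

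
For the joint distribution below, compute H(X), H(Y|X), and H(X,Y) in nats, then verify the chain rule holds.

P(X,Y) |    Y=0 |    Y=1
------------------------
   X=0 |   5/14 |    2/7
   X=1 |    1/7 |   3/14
H(X,Y) = 1.3337, H(X) = 0.6518, H(Y|X) = 0.6820 (all in nats)

Chain rule: H(X,Y) = H(X) + H(Y|X)

Left side — joint entropy directly:
H(X,Y) = -Σ p(x,y) log p(x,y) = 1.3337 nats

Right side — compute H(Y|X) from the conditional distributions:
P(X) = (9/14, 5/14), so H(X) = 0.6518 nats
H(Y|X) = Σ_x P(X=x) · H(Y|X=x):
  P(Y|X=0) = (5/9, 4/9), H(Y|X=0) = 0.6870, weight P(X=0) = 9/14
  P(Y|X=1) = (2/5, 3/5), H(Y|X=1) = 0.6730, weight P(X=1) = 5/14
H(Y|X) = 0.6820 nats

H(X) + H(Y|X) = 0.6518 + 0.6820 = 1.3337 nats

Both sides equal 1.3337 nats. ✓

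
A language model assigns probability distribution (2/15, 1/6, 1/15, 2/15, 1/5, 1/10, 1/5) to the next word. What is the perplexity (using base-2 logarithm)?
6.6227

Perplexity is 2^H (or exp(H) for natural log).

First, H = -Σ p log p = 2.7274 bits
Perplexity = 2^2.7274 = 6.6227

Interpretation: The model's uncertainty is equivalent to choosing uniformly among 6.6 options.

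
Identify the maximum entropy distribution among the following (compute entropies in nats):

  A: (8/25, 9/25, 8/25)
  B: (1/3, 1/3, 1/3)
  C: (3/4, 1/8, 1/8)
B

For a discrete distribution over n outcomes, entropy is maximized by the uniform distribution.

Computing entropies:
H(A) = 1.0970 nats
H(B) = 1.0986 nats
H(C) = 0.7356 nats

The uniform distribution (where all probabilities equal 1/3) achieves the maximum entropy of log_e(3) = 1.0986 nats.

Distribution B has the highest entropy.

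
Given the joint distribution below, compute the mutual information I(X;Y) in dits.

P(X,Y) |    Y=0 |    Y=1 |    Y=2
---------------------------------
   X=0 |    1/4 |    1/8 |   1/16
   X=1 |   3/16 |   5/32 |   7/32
0.0193 dits

Mutual information: I(X;Y) = H(X) + H(Y) - H(X,Y)

Marginals:
P(X) = (7/16, 9/16), H(X) = 0.2976 dits
P(Y) = (7/16, 9/32, 9/32), H(Y) = 0.4670 dits

Joint entropy: H(X,Y) = 0.7453 dits

I(X;Y) = 0.2976 + 0.4670 - 0.7453 = 0.0193 dits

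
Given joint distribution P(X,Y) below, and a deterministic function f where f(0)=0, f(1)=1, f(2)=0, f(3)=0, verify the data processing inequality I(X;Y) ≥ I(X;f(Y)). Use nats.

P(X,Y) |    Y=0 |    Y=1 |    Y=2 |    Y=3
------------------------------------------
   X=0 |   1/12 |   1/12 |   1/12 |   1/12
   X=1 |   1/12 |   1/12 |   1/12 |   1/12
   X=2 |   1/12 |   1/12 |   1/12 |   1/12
I(X;Y) = 0.0000, I(X;f(Y)) = 0.0000, inequality holds: 0.0000 ≥ 0.0000

Data Processing Inequality: For any Markov chain X → Y → Z, we have I(X;Y) ≥ I(X;Z).

Here Z = f(Y) is a deterministic function of Y, forming X → Y → Z.

Original I(X;Y) = 0.0000 nats

After applying f:
P(X,Z) where Z=f(Y):
- P(X,Z=0) = P(X,Y=0) + P(X,Y=2) + P(X,Y=3)
- P(X,Z=1) = P(X,Y=1)

I(X;Z) = I(X;f(Y)) = 0.0000 nats

Verification: 0.0000 ≥ 0.0000 ✓

Information cannot be created by processing; the function f can only lose information about X.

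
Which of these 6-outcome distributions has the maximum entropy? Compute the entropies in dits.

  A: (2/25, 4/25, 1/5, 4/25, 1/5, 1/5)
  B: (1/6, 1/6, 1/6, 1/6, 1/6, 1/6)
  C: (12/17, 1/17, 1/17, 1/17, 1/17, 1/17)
B

For a discrete distribution over n outcomes, entropy is maximized by the uniform distribution.

Computing entropies:
H(A) = 0.7618 dits
H(B) = 0.7782 dits
H(C) = 0.4687 dits

The uniform distribution (where all probabilities equal 1/6) achieves the maximum entropy of log_10(6) = 0.7782 dits.

Distribution B has the highest entropy.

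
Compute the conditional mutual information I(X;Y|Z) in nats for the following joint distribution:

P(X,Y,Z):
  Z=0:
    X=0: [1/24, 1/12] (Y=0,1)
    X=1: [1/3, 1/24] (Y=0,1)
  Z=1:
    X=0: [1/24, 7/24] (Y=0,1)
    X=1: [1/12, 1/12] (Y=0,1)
0.1108 nats

Conditional mutual information: I(X;Y|Z) = H(X|Z) + H(Y|Z) - H(X,Y|Z)

H(Z) = 0.6931
H(X,Z) = 1.2926 → H(X|Z) = 0.5994
H(Y,Z) = 1.2555 → H(Y|Z) = 0.5623
H(X,Y,Z) = 1.7441 → H(X,Y|Z) = 1.0509

I(X;Y|Z) = 0.5994 + 0.5623 - 1.0509 = 0.1108 nats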